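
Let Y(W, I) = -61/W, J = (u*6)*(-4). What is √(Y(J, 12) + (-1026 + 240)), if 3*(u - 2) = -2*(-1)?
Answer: I*√50243/8 ≈ 28.019*I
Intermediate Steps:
u = 8/3 (u = 2 + (-2*(-1))/3 = 2 + (⅓)*2 = 2 + ⅔ = 8/3 ≈ 2.6667)
J = -64 (J = ((8/3)*6)*(-4) = 16*(-4) = -64)
√(Y(J, 12) + (-1026 + 240)) = √(-61/(-64) + (-1026 + 240)) = √(-61*(-1/64) - 786) = √(61/64 - 786) = √(-50243/64) = I*√50243/8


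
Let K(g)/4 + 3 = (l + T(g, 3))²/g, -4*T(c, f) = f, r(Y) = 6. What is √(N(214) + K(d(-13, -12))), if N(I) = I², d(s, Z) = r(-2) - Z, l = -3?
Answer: √732594/4 ≈ 213.98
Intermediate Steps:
T(c, f) = -f/4
d(s, Z) = 6 - Z
K(g) = -12 + 225/(4*g) (K(g) = -12 + 4*((-3 - ¼*3)²/g) = -12 + 4*((-3 - ¾)²/g) = -12 + 4*((-15/4)²/g) = -12 + 4*(225/(16*g)) = -12 + 225/(4*g))
√(N(214) + K(d(-13, -12))) = √(214² + (-12 + 225/(4*(6 - 1*(-12))))) = √(45796 + (-12 + 225/(4*(6 + 12)))) = √(45796 + (-12 + (225/4)/18)) = √(45796 + (-12 + (225/4)*(1/18))) = √(45796 + (-12 + 25/8)) = √(45796 - 71/8) = √(366297/8) = √732594/4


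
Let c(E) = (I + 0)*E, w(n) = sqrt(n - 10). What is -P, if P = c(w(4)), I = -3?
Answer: 3*I*sqrt(6) ≈ 7.3485*I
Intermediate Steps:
w(n) = sqrt(-10 + n)
c(E) = -3*E (c(E) = (-3 + 0)*E = -3*E)
P = -3*I*sqrt(6) (P = -3*sqrt(-10 + 4) = -3*I*sqrt(6) ≈ -7.3485*I)
-P = -(-3)*I*sqrt(6) = 3*I*sqrt(6)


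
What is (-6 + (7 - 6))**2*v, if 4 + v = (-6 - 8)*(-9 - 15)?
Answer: 8300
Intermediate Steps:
v = 332 (v = -4 + (-6 - 8)*(-9 - 15) = -4 - 14*(-24) = -4 + 336 = 332)
(-6 + (7 - 6))**2*v = (-6 + (7 - 6))**2*332 = (-6 + 1)**2*332 = (-5)**2*332 = 25*332 = 8300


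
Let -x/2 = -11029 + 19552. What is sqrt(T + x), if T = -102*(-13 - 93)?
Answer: I*sqrt(6234) ≈ 78.956*I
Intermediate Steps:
T = 10812 (T = -102*(-106) = 10812)
x = -17046 (x = -2*(-11029 + 19552) = -2*8523 = -17046)
sqrt(T + x) = sqrt(10812 - 17046) = sqrt(-6234) = I*sqrt(6234)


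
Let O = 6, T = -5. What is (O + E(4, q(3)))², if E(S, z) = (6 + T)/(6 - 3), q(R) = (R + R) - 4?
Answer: 361/9 ≈ 40.111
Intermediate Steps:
q(R) = -4 + 2*R (q(R) = 2*R - 4 = -4 + 2*R)
E(S, z) = ⅓ (E(S, z) = (6 - 5)/(6 - 3) = 1/3 = 1*(⅓) = ⅓)
(O + E(4, q(3)))² = (6 + ⅓)² = (19/3)² = 361/9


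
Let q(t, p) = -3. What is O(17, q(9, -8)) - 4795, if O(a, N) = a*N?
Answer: -4846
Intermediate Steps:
O(a, N) = N*a
O(17, q(9, -8)) - 4795 = -3*17 - 4795 = -51 - 4795 = -4846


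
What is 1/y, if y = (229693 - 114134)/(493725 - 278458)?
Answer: 215267/115559 ≈ 1.8628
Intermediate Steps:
y = 115559/215267 ≈ 0.53682
1/y = 1/(115559/215267) = 215267/115559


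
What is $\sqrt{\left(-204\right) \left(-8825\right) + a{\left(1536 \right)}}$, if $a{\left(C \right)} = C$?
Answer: $6 \sqrt{50051} \approx 1342.3$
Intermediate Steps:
$\sqrt{\left(-204\right) \left(-8825\right) + a{\left(1536 \right)}} = \sqrt{\left(-204\right) \left(-8825\right) + 1536} = \sqrt{1800300 + 1536} = \sqrt{1801836} = 6 \sqrt{50051}$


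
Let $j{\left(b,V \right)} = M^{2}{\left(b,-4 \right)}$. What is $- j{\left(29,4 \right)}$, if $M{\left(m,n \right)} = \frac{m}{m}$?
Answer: $-1$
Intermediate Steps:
$M{\left(m,n \right)} = 1$
$j{\left(b,V \right)} = 1$ ($j{\left(b,V \right)} = 1^{2} = 1$)
$- j{\left(29,4 \right)} = \left(-1\right) 1 = -1$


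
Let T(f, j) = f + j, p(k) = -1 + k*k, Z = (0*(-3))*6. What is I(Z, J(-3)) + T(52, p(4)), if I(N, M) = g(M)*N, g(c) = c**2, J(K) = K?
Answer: 67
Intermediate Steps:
Z = 0 (Z = 0*6 = 0)
p(k) = -1 + k**2
I(N, M) = N*M**2 (I(N, M) = M**2*N = N*M**2)
I(Z, J(-3)) + T(52, p(4)) = 0*(-3)**2 + (52 + (-1 + 4**2)) = 0*9 + (52 + (-1 + 16)) = 0 + (52 + 15) = 0 + 67 = 67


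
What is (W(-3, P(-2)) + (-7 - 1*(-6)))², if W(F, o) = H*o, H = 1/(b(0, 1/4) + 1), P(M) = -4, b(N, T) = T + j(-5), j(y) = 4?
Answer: 1369/441 ≈ 3.1043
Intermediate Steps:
b(N, T) = 4 + T (b(N, T) = T + 4 = 4 + T)
H = 4/21 (H = 1/((4 + 1/4) + 1) = 1/((4 + ¼) + 1) = 1/(17/4 + 1) = 1/(21/4) = 4/21 ≈ 0.19048)
W(F, o) = 4*o/21
(W(-3, P(-2)) + (-7 - 1*(-6)))² = ((4/21)*(-4) + (-7 - 1*(-6)))² = (-16/21 + (-7 + 6))² = (-16/21 - 1)² = (-37/21)² = 1369/441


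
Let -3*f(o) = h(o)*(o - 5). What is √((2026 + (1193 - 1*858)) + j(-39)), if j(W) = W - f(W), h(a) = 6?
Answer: √2234 ≈ 47.265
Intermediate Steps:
f(o) = 10 - 2*o (f(o) = -2*(o - 5) = -2*(-5 + o) = -(-30 + 6*o)/3 = 10 - 2*o)
j(W) = -10 + 3*W (j(W) = W - (10 - 2*W) = W + (-10 + 2*W) = -10 + 3*W)
√((2026 + (1193 - 1*858)) + j(-39)) = √((2026 + (1193 - 1*858)) + (-10 + 3*(-39))) = √((2026 + (1193 - 858)) + (-10 - 117)) = √((2026 + 335) - 127) = √(2361 - 127) = √2234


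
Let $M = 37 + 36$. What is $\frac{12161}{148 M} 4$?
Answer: $\frac{12161}{2701} \approx 4.5024$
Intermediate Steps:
$M = 73$
$\frac{12161}{148 M} 4 = \frac{12161}{148 \cdot 73} \cdot 4 = \frac{12161}{10804} \cdot 4 = \frac{12161}{2701}$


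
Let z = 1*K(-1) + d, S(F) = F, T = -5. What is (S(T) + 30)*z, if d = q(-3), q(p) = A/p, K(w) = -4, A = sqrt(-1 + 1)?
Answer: -100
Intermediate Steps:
A = 0 (A = sqrt(0) = 0)
q(p) = 0 (q(p) = 0/p = 0)
d = 0
z = -4 (z = 1*(-4) + 0 = -4 + 0 = -4)
(S(T) + 30)*z = (-5 + 30)*(-4) = 25*(-4) = -100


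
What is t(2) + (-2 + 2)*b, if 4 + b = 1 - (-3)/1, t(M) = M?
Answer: 2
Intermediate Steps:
b = 0 (b = -4 + (1 - (-3)/1) = -4 + (1 - (-3)) = -4 + (1 - 1*(-3)) = -4 + (1 + 3) = -4 + 4 = 0)
t(2) + (-2 + 2)*b = 2 + (-2 + 2)*0 = 2 + 0*0 = 2 + 0 = 2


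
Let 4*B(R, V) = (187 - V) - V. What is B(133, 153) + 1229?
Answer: 4797/4 ≈ 1199.3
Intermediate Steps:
B(R, V) = 187/4 - V/2 (B(R, V) = ((187 - V) - V)/4 = (187 - 2*V)/4 = 187/4 - V/2)
B(133, 153) + 1229 = (187/4 - ½*153) + 1229 = (187/4 - 153/2) + 1229 = -119/4 + 1229 = 4797/4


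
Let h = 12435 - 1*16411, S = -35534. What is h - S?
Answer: 31558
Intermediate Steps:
h = -3976 (h = 12435 - 16411 = -3976)
h - S = -3976 - 1*(-35534) = -3976 + 35534 = 31558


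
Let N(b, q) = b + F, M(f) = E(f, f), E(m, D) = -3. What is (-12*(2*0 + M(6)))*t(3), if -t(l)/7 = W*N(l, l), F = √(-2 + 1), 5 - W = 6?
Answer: 756 + 252*I ≈ 756.0 + 252.0*I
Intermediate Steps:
W = -1 (W = 5 - 1*6 = 5 - 6 = -1)
F = I (F = √(-1) = I ≈ 1.0*I)
M(f) = -3
N(b, q) = I + b (N(b, q) = b + I = I + b)
t(l) = 7*I + 7*l (t(l) = -(-7)*(I + l) = -7*(-I - l) = 7*I + 7*l)
(-12*(2*0 + M(6)))*t(3) = (-12*(2*0 - 3))*(7*I + 7*3) = (-12*(0 - 3))*(7*I + 21) = (-12*(-3))*(21 + 7*I) = 36*(21 + 7*I) = 756 + 252*I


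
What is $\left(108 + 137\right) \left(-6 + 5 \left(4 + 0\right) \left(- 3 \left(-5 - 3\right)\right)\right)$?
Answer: $116130$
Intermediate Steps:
$\left(108 + 137\right) \left(-6 + 5 \left(4 + 0\right) \left(- 3 \left(-5 - 3\right)\right)\right) = 245 \left(-6 + 5 \cdot 4 \left(\left(-3\right) \left(-8\right)\right)\right) = 245 \left(-6 + 20 \cdot 24\right) = 245 \left(-6 + 480\right) = 245 \cdot 474 = 116130$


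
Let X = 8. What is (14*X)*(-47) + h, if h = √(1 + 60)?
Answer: -5264 + √61 ≈ -5256.2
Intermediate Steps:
h = √61 ≈ 7.8102
(14*X)*(-47) + h = (14*8)*(-47) + √61 = 112*(-47) + √61 = -5264 + √61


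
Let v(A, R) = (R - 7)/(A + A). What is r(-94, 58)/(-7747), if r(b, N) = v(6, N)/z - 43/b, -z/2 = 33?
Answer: -4877/96124776 ≈ -5.0736e-5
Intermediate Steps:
z = -66 (z = -2*33 = -66)
v(A, R) = (-7 + R)/(2*A) (v(A, R) = (-7 + R)/((2*A)) = (-7 + R)*(1/(2*A)) = (-7 + R)/(2*A))
r(b, N) = 7/792 - 43/b - N/792 (r(b, N) = ((1/2)*(-7 + N)/6)/(-66) - 43/b = ((1/2)*(1/6)*(-7 + N))*(-1/66) - 43/b = (-7/12 + N/12)*(-1/66) - 43/b = (7/792 - N/792) - 43/b = 7/792 - 43/b - N/792)
r(-94, 58)/(-7747) = ((1/792)*(-34056 - 94*(7 - 1*58))/(-94))/(-7747) = ((1/792)*(-1/94)*(-34056 - 94*(7 - 58)))*(-1/7747) = ((1/792)*(-1/94)*(-34056 - 94*(-51)))*(-1/7747) = ((1/792)*(-1/94)*(-34056 + 4794))*(-1/7747) = ((1/792)*(-1/94)*(-29262))*(-1/7747) = (4877/12408)*(-1/7747) = -4877/96124776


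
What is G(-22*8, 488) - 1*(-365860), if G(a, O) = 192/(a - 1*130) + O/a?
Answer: 410491105/1122 ≈ 3.6586e+5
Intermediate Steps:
G(a, O) = 192/(-130 + a) + O/a (G(a, O) = 192/(a - 130) + O/a = 192/(-130 + a) + O/a)
G(-22*8, 488) - 1*(-365860) = (-130*488 + 192*(-22*8) + 488*(-22*8))/(((-22*8))*(-130 - 22*8)) - 1*(-365860) = (-63440 + 192*(-176) + 488*(-176))/((-176)*(-130 - 176)) + 365860 = -1/176*(-63440 - 33792 - 85888)/(-306) + 365860 = -1/176*(-1/306)*(-183120) + 365860 = -3815/1122 + 365860 = 410491105/1122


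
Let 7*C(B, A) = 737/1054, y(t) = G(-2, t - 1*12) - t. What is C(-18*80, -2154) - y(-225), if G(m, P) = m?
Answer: -1644557/7378 ≈ -222.90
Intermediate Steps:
y(t) = -2 - t
C(B, A) = 737/7378 (C(B, A) = (737/1054)/7 = (737*(1/1054))/7 = (⅐)*(737/1054) = 737/7378)
C(-18*80, -2154) - y(-225) = 737/7378 - (-2 - 1*(-225)) = 737/7378 - (-2 + 225) = 737/7378 - 1*223 = 737/7378 - 223 = -1644557/7378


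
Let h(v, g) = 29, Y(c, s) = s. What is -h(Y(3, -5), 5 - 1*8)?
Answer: -29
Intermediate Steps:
-h(Y(3, -5), 5 - 1*8) = -1*29 = -29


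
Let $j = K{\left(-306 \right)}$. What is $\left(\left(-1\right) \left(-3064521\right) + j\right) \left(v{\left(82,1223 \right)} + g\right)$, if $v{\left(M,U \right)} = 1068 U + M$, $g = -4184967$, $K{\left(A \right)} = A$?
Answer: $-8821020069015$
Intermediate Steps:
$v{\left(M,U \right)} = M + 1068 U$
$j = -306$
$\left(\left(-1\right) \left(-3064521\right) + j\right) \left(v{\left(82,1223 \right)} + g\right) = \left(\left(-1\right) \left(-3064521\right) - 306\right) \left(\left(82 + 1068 \cdot 1223\right) - 4184967\right) = \left(3064521 - 306\right) \left(\left(82 + 1306164\right) - 4184967\right) = 3064215 \left(1306246 - 4184967\right) = 3064215 \left(-2878721\right) = -8821020069015$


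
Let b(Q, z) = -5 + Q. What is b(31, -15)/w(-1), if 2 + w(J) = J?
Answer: -26/3 ≈ -8.6667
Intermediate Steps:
w(J) = -2 + J
b(31, -15)/w(-1) = (-5 + 31)/(-2 - 1) = 26/(-3) = 26*(-1/3) = -26/3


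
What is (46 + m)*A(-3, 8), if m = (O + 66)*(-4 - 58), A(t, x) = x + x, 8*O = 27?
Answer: -68084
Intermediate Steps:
O = 27/8 (O = (⅛)*27 = 27/8 ≈ 3.3750)
A(t, x) = 2*x
m = -17205/4 (m = (27/8 + 66)*(-4 - 58) = (555/8)*(-62) = -17205/4 ≈ -4301.3)
(46 + m)*A(-3, 8) = (46 - 17205/4)*(2*8) = -17021/4*16 = -68084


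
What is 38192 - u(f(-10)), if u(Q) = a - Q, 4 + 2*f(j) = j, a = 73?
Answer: 38112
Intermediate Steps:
f(j) = -2 + j/2
u(Q) = 73 - Q
38192 - u(f(-10)) = 38192 - (73 - (-2 + (½)*(-10))) = 38192 - (73 - (-2 - 5)) = 38192 - (73 - 1*(-7)) = 38192 - (73 + 7) = 38192 - 1*80 = 38192 - 80 = 38112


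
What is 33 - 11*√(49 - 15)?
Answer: 33 - 11*√34 ≈ -31.140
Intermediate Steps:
33 - 11*√(49 - 15) = 33 - 11*√34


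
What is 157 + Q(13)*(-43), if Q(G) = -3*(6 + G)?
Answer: 2608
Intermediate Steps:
Q(G) = -18 - 3*G
157 + Q(13)*(-43) = 157 + (-18 - 3*13)*(-43) = 157 + (-18 - 39)*(-43) = 157 - 57*(-43) = 157 + 2451 = 2608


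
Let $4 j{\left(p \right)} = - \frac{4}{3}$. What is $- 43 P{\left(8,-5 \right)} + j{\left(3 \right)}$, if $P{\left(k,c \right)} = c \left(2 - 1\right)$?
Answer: $\frac{644}{3} \approx 214.67$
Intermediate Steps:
$j{\left(p \right)} = - \frac{1}{3}$ ($j{\left(p \right)} = \frac{\left(-4\right) \frac{1}{3}}{4} = \frac{1}{4} \left(- \frac{4}{3}\right) = - \frac{1}{3}$)
$P{\left(k,c \right)} = c$ ($P{\left(k,c \right)} = c 1 = c$)
$- 43 P{\left(8,-5 \right)} + j{\left(3 \right)} = \left(-43\right) \left(-5\right) - \frac{1}{3} = 215 - \frac{1}{3} = \frac{644}{3}$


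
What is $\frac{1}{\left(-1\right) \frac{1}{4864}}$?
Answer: $-4864$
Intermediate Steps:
$\frac{1}{\left(-1\right) \frac{1}{4864}} = \frac{1}{- \frac{1}{4864}} = -4864$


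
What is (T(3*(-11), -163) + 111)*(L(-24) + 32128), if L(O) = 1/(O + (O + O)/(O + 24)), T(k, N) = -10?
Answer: 3244928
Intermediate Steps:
L(O) = 1/(O + 2*O/(24 + O)) (L(O) = 1/(O + (2*O)/(24 + O)) = 1/(O + 2*O/(24 + O)))
(T(3*(-11), -163) + 111)*(L(-24) + 32128) = (-10 + 111)*((24 - 24)/((-24)*(26 - 24)) + 32128) = 101*(-1/24*0/2 + 32128) = 101*(-1/24*½*0 + 32128) = 101*(0 + 32128) = 101*32128 = 3244928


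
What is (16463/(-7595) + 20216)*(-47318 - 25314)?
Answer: -1592965615432/1085 ≈ -1.4682e+9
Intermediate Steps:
(16463/(-7595) + 20216)*(-47318 - 25314) = (16463*(-1/7595) + 20216)*(-72632) = (-16463/7595 + 20216)*(-72632) = (153524057/7595)*(-72632) = -1592965615432/1085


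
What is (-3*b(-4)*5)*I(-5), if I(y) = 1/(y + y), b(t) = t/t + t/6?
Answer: ½ ≈ 0.50000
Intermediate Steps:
b(t) = 1 + t/6 (b(t) = 1 + t*(⅙) = 1 + t/6)
I(y) = 1/(2*y)
(-3*b(-4)*5)*I(-5) = (-3*(1 + (⅙)*(-4))*5)*((½)/(-5)) = (-3*(1 - ⅔)*5)*((½)*(-⅕)) = (-3*⅓*5)*(-⅒) = -1*5*(-⅒) = -5*(-⅒) = ½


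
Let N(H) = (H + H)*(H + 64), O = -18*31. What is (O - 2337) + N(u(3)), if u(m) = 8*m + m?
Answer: 2019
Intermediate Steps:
O = -558
u(m) = 9*m
N(H) = 2*H*(64 + H) (N(H) = (2*H)*(64 + H) = 2*H*(64 + H))
(O - 2337) + N(u(3)) = (-558 - 2337) + 2*(9*3)*(64 + 9*3) = -2895 + 2*27*(64 + 27) = -2895 + 2*27*91 = -2895 + 4914 = 2019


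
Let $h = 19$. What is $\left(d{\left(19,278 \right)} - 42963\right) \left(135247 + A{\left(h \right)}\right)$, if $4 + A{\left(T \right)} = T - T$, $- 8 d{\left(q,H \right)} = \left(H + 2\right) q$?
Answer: $-5900381604$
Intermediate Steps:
$d{\left(q,H \right)} = - \frac{q \left(2 + H\right)}{8}$ ($d{\left(q,H \right)} = - \frac{\left(H + 2\right) q}{8} = - \frac{\left(2 + H\right) q}{8} = - \frac{q \left(2 + H\right)}{8}$)
$A{\left(T \right)} = -4$ ($A{\left(T \right)} = -4 + \left(T - T\right) = -4 + 0 = -4$)
$\left(d{\left(19,278 \right)} - 42963\right) \left(135247 + A{\left(h \right)}\right) = \left(\left(- \frac{1}{8}\right) 19 \left(2 + 278\right) - 42963\right) \left(135247 - 4\right) = \left(\left(- \frac{1}{8}\right) 19 \cdot 280 - 42963\right) 135243 = \left(-665 - 42963\right) 135243 = \left(-43628\right) 135243 = -5900381604$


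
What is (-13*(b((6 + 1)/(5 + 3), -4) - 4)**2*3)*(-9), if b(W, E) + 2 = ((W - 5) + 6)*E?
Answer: 255879/4 ≈ 63970.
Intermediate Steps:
b(W, E) = -2 + E*(1 + W) (b(W, E) = -2 + ((W - 5) + 6)*E = -2 + ((-5 + W) + 6)*E = -2 + (1 + W)*E = -2 + E*(1 + W))
(-13*(b((6 + 1)/(5 + 3), -4) - 4)**2*3)*(-9) = (-13*((-2 - 4 - 4*(6 + 1)/(5 + 3)) - 4)**2*3)*(-9) = (-13*((-2 - 4 - 28/8) - 4)**2*3)*(-9) = (-13*((-2 - 4 - 4*7/8) - 4)**2*3)*(-9) = (-13*((-2 - 4 - 7/2) - 4)**2*3)*(-9) = (-13*(-19/2 - 4)**2*3)*(-9) = (-13*(-27/2)**2*3)*(-9) = (-13*729/4*3)*(-9) = -9477/4*3*(-9) = -28431/4*(-9) = 255879/4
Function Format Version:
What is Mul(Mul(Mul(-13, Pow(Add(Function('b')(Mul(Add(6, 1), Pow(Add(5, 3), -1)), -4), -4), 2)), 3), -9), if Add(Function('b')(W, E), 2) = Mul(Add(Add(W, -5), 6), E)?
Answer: Rational(255879, 4) ≈ 63970.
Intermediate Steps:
Function('b')(W, E) = Add(-2, Mul(E, Add(1, W))) (Function('b')(W, E) = Add(-2, Mul(Add(Add(W, -5), 6), E)) = Add(-2, Mul(Add(Add(-5, W), 6), E)) = Add(-2, Mul(Add(1, W), E)) = Add(-2, Mul(E, Add(1, W))))
Mul(Mul(Mul(-13, Pow(Add(Function('b')(Mul(Add(6, 1), Pow(Add(5, 3), -1)), -4), -4), 2)), 3), -9) = Mul(Mul(Mul(-13, Pow(Add(Add(-2, -4, Mul(-4, Mul(Add(6, 1), Pow(Add(5, 3), -1)))), -4), 2)), 3), -9) = Mul(Mul(Mul(-13, Pow(Add(Add(-2, -4, Mul(-4, Mul(7, Pow(8, -1)))), -4), 2)), 3), -9) = Mul(Mul(Mul(-13, Pow(Add(Add(-2, -4, Mul(-4, Mul(7, Rational(1, 8)))), -4), 2)), 3), -9) = Mul(Mul(Mul(-13, Pow(Add(Add(-2, -4, Mul(-4, Rational(7, 8))), -4), 2)), 3), -9) = Mul(Mul(Mul(-13, Pow(Add(Add(-2, -4, Rational(-7, 2)), -4), 2)), 3), -9) = Mul(Mul(Mul(-13, Pow(Add(Rational(-19, 2), -4), 2)), 3), -9) = Mul(Mul(Mul(-13, Pow(Rational(-27, 2), 2)), 3), -9) = Mul(Mul(Mul(-13, Rational(729, 4)), 3), -9) = Mul(Mul(Rational(-9477, 4), 3), -9) = Mul(Rational(-28431, 4), -9) = Rational(255879, 4)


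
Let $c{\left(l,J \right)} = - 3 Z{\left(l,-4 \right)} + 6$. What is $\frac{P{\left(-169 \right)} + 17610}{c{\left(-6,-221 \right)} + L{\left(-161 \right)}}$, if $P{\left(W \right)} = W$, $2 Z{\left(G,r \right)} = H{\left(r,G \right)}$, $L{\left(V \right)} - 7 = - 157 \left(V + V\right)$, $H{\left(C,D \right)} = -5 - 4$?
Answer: $\frac{34882}{101161} \approx 0.34482$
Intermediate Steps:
$H{\left(C,D \right)} = -9$ ($H{\left(C,D \right)} = -5 - 4 = -9$)
$L{\left(V \right)} = 7 - 314 V$ ($L{\left(V \right)} = 7 - 157 \left(V + V\right) = 7 - 157 \cdot 2 V = 7 - 314 V$)
$Z{\left(G,r \right)} = - \frac{9}{2}$ ($Z{\left(G,r \right)} = \frac{1}{2} \left(-9\right) = - \frac{9}{2}$)
$c{\left(l,J \right)} = \frac{39}{2}$ ($c{\left(l,J \right)} = \left(-3\right) \left(- \frac{9}{2}\right) + 6 = \frac{27}{2} + 6 = \frac{39}{2}$)
$\frac{P{\left(-169 \right)} + 17610}{c{\left(-6,-221 \right)} + L{\left(-161 \right)}} = \frac{-169 + 17610}{\frac{39}{2} + \left(7 - -50554\right)} = \frac{17441}{\frac{39}{2} + \left(7 + 50554\right)} = \frac{17441}{\frac{39}{2} + 50561} = \frac{17441}{\frac{101161}{2}} = 17441 \cdot \frac{2}{101161} = \frac{34882}{101161}$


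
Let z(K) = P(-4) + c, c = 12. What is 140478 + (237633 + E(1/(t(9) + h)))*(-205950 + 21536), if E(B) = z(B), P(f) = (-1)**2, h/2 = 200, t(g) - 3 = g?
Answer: -43825108966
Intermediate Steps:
t(g) = 3 + g
h = 400 (h = 2*200 = 400)
P(f) = 1
z(K) = 13 (z(K) = 1 + 12 = 13)
E(B) = 13
140478 + (237633 + E(1/(t(9) + h)))*(-205950 + 21536) = 140478 + (237633 + 13)*(-205950 + 21536) = 140478 + 237646*(-184414) = 140478 - 43825249444 = -43825108966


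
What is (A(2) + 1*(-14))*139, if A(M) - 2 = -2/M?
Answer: -1807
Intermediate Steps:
A(M) = 2 - 2/M
(A(2) + 1*(-14))*139 = ((2 - 2/2) + 1*(-14))*139 = ((2 - 2*1/2) - 14)*139 = ((2 - 1) - 14)*139 = (1 - 14)*139 = -13*139 = -1807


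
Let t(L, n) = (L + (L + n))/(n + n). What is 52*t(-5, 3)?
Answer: -182/3 ≈ -60.667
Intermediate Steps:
t(L, n) = (n + 2*L)/(2*n) (t(L, n) = (n + 2*L)/((2*n)) = (n + 2*L)*(1/(2*n)) = (n + 2*L)/(2*n))
52*t(-5, 3) = 52*((-5 + (1/2)*3)/3) = 52*((-5 + 3/2)/3) = 52*((1/3)*(-7/2)) = 52*(-7/6) = -182/3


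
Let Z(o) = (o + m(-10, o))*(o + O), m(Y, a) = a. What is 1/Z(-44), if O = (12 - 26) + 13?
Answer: 1/3960 ≈ 0.00025253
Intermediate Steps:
O = -1 (O = -14 + 13 = -1)
Z(o) = 2*o*(-1 + o) (Z(o) = (o + o)*(o - 1) = (2*o)*(-1 + o) = 2*o*(-1 + o))
1/Z(-44) = 1/(2*(-44)*(-1 - 44)) = 1/(2*(-44)*(-45)) = 1/3960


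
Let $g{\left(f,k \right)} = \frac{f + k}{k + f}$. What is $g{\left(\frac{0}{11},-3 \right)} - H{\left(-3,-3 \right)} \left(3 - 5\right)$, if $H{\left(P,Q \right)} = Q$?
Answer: $-6$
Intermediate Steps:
$g{\left(f,k \right)} = 1$ ($g{\left(f,k \right)} = \frac{f + k}{f + k} = 1$)
$g{\left(\frac{0}{11},-3 \right)} - H{\left(-3,-3 \right)} \left(3 - 5\right) = 1 \left(-1\right) \left(-3\right) \left(3 - 5\right) = 1 \cdot 3 \left(-2\right) = 1 \left(-6\right) = -6$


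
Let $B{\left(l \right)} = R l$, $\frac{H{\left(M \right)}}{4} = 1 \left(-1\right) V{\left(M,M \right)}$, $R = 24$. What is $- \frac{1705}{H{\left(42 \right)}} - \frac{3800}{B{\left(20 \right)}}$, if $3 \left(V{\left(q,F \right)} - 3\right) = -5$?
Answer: $\frac{14965}{48} \approx 311.77$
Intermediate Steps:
$V{\left(q,F \right)} = \frac{4}{3}$ ($V{\left(q,F \right)} = 3 + \frac{1}{3} \left(-5\right) = 3 - \frac{5}{3} = \frac{4}{3}$)
$H{\left(M \right)} = - \frac{16}{3}$ ($H{\left(M \right)} = 4 \cdot 1 \left(-1\right) \frac{4}{3} = 4 \left(\left(-1\right) \frac{4}{3}\right) = 4 \left(- \frac{4}{3}\right) = - \frac{16}{3}$)
$B{\left(l \right)} = 24 l$
$- \frac{1705}{H{\left(42 \right)}} - \frac{3800}{B{\left(20 \right)}} = - \frac{1705}{- \frac{16}{3}} - \frac{3800}{24 \cdot 20} = \left(-1705\right) \left(- \frac{3}{16}\right) - \frac{3800}{480} = \frac{5115}{16} - \frac{95}{12} = \frac{14965}{48}$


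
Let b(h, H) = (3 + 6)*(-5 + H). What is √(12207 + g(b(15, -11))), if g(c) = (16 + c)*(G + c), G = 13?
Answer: 5*√1159 ≈ 170.22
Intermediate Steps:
b(h, H) = -45 + 9*H (b(h, H) = 9*(-5 + H) = -45 + 9*H)
g(c) = (13 + c)*(16 + c) (g(c) = (16 + c)*(13 + c) = (13 + c)*(16 + c))
√(12207 + g(b(15, -11))) = √(12207 + (208 + (-45 + 9*(-11))² + 29*(-45 + 9*(-11)))) = √(12207 + (208 + (-45 - 99)² + 29*(-45 - 99))) = √(12207 + (208 + (-144)² + 29*(-144))) = √(12207 + (208 + 20736 - 4176)) = √(12207 + 16768) = √28975 = 5*√1159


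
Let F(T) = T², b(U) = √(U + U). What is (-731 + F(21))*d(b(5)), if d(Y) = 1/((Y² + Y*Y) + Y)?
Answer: -580/39 + 29*√10/39 ≈ -12.520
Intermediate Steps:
b(U) = √2*√U (b(U) = √(2*U) = √2*√U)
d(Y) = 1/(Y + 2*Y²) (d(Y) = 1/((Y² + Y²) + Y) = 1/(2*Y² + Y) = 1/(Y + 2*Y²))
(-731 + F(21))*d(b(5)) = (-731 + 21²)*(1/(((√2*√5))*(1 + 2*(√2*√5)))) = (-731 + 441)*(1/((√10)*(1 + 2*√10))) = -290*√10/10/(1 + 2*√10) = -29*√10/(1 + 2*√10)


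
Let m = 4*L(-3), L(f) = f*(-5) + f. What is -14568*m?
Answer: -699264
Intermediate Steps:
L(f) = -4*f (L(f) = -5*f + f = -4*f)
m = 48 (m = 4*(-4*(-3)) = 4*12 = 48)
-14568*m = -14568*48 = -699264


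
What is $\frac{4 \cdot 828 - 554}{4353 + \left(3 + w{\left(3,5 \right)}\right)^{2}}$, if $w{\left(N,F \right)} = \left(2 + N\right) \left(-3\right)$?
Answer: $\frac{2758}{4497} \approx 0.6133$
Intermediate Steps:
$w{\left(N,F \right)} = -6 - 3 N$
$\frac{4 \cdot 828 - 554}{4353 + \left(3 + w{\left(3,5 \right)}\right)^{2}} = \frac{4 \cdot 828 - 554}{4353 + \left(3 - 15\right)^{2}} = \frac{3312 - 554}{4353 + \left(3 - 15\right)^{2}} = \frac{2758}{4353 + \left(3 - 15\right)^{2}} = \frac{2758}{4353 + \left(-12\right)^{2}} = \frac{2758}{4353 + 144} = \frac{2758}{4497}$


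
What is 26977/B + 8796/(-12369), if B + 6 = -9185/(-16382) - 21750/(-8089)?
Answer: -2105727607286442/214677555547 ≈ -9808.8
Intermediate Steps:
B = -364478023/132513998 (B = -6 + (-9185/(-16382) - 21750/(-8089)) = -6 + (-9185*(-1/16382) - 21750*(-1/8089)) = -6 + (9185/16382 + 21750/8089) = -6 + 430605965/132513998 = -364478023/132513998 ≈ -2.7505)
26977/B + 8796/(-12369) = 26977/(-364478023/132513998) + 8796/(-12369) = 26977*(-132513998/364478023) + 8796*(-1/12369) = -3574830124046/364478023 - 2932/4123 = -2105727607286442/214677555547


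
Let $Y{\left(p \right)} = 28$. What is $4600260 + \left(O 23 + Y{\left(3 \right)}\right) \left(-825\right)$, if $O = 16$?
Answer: $4273560$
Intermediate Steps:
$4600260 + \left(O 23 + Y{\left(3 \right)}\right) \left(-825\right) = 4600260 + \left(16 \cdot 23 + 28\right) \left(-825\right) = 4600260 + \left(368 + 28\right) \left(-825\right) = 4600260 + 396 \left(-825\right) = 4600260 - 326700 = 4273560$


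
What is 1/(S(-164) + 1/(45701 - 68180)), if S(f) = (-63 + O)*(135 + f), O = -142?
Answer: 22479/133637654 ≈ 0.00016821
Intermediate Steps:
S(f) = -27675 - 205*f (S(f) = (-63 - 142)*(135 + f) = -205*(135 + f) = -27675 - 205*f)
1/(S(-164) + 1/(45701 - 68180)) = 1/((-27675 - 205*(-164)) + 1/(45701 - 68180)) = 1/((-27675 + 33620) + 1/(-22479)) = 1/(5945 - 1/22479) = 1/(133637654/22479) = 22479/133637654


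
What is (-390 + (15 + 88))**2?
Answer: 82369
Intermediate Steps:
(-390 + (15 + 88))**2 = (-390 + 103)**2 = (-287)**2 = 82369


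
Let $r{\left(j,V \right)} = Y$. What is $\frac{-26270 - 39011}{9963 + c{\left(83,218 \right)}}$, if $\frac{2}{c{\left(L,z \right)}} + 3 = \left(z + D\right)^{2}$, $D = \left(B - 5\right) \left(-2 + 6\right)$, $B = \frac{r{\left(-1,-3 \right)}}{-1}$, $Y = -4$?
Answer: $- \frac{2989412833}{456235661} \approx -6.5523$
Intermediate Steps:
$r{\left(j,V \right)} = -4$
$B = 4$ ($B = - \frac{4}{-1} = \left(-4\right) \left(-1\right) = 4$)
$D = -4$ ($D = \left(4 - 5\right) \left(-2 + 6\right) = \left(-1\right) 4 = -4$)
$c{\left(L,z \right)} = \frac{2}{-3 + \left(-4 + z\right)^{2}}$ ($c{\left(L,z \right)} = \frac{2}{-3 + \left(z - 4\right)^{2}} = \frac{2}{-3 + \left(-4 + z\right)^{2}}$)
$\frac{-26270 - 39011}{9963 + c{\left(83,218 \right)}} = \frac{-26270 - 39011}{9963 + \frac{2}{-3 + \left(-4 + 218\right)^{2}}} = - \frac{65281}{9963 + \frac{2}{-3 + 214^{2}}} = - \frac{65281}{9963 + \frac{2}{-3 + 45796}} = - \frac{65281}{9963 + \frac{2}{45793}} = - \frac{65281}{\frac{456235661}{45793}} = \left(-65281\right) \frac{45793}{456235661} = - \frac{2989412833}{456235661}$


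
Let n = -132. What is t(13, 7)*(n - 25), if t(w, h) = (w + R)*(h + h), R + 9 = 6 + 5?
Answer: -32970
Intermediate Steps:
R = 2 (R = -9 + (6 + 5) = -9 + 11 = 2)
t(w, h) = 2*h*(2 + w) (t(w, h) = (w + 2)*(h + h) = (2 + w)*(2*h) = 2*h*(2 + w))
t(13, 7)*(n - 25) = (2*7*(2 + 13))*(-132 - 25) = (2*7*15)*(-157) = 210*(-157) = -32970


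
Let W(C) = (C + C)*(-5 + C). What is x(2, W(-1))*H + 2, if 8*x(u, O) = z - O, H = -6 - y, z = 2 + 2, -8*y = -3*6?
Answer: 41/4 ≈ 10.250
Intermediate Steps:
W(C) = 2*C*(-5 + C) (W(C) = (2*C)*(-5 + C) = 2*C*(-5 + C))
y = 9/4 (y = -(-3)*6/8 = -⅛*(-18) = 9/4 ≈ 2.2500)
z = 4
H = -33/4 (H = -6 - 1*9/4 = -6 - 9/4 = -33/4 ≈ -8.2500)
x(u, O) = ½ - O/8 (x(u, O) = (4 - O)/8 = ½ - O/8)
x(2, W(-1))*H + 2 = (½ - (-1)*(-5 - 1)/4)*(-33/4) + 2 = (½ - (-1)*(-6)/4)*(-33/4) + 2 = (½ - ⅛*12)*(-33/4) + 2 = (½ - 3/2)*(-33/4) + 2 = -1*(-33/4) + 2 = 33/4 + 2 = 41/4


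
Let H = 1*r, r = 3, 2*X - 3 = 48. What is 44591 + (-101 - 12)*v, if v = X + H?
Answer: 82741/2 ≈ 41371.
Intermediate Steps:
X = 51/2 (X = 3/2 + (½)*48 = 3/2 + 24 = 51/2 ≈ 25.500)
H = 3 (H = 1*3 = 3)
v = 57/2 (v = 51/2 + 3 = 57/2 ≈ 28.500)
44591 + (-101 - 12)*v = 44591 + (-101 - 12)*(57/2) = 44591 - 113*57/2 = 44591 - 6441/2 = 82741/2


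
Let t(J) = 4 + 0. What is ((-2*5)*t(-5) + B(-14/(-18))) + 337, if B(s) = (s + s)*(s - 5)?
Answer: 23525/81 ≈ 290.43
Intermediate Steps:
t(J) = 4
B(s) = 2*s*(-5 + s) (B(s) = (2*s)*(-5 + s) = 2*s*(-5 + s))
((-2*5)*t(-5) + B(-14/(-18))) + 337 = (-2*5*4 + 2*(-14/(-18))*(-5 - 14/(-18))) + 337 = (-10*4 + 2*(-14*(-1/18))*(-5 - 14*(-1/18))) + 337 = (-40 + 2*(7/9)*(-5 + 7/9)) + 337 = (-40 + 2*(7/9)*(-38/9)) + 337 = (-40 - 532/81) + 337 = -3772/81 + 337 = 23525/81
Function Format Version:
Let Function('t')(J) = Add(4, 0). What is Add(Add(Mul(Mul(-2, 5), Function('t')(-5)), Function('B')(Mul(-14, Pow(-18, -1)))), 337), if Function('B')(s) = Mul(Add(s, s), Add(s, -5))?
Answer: Rational(23525, 81) ≈ 290.43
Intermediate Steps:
Function('t')(J) = 4
Function('B')(s) = Mul(2, s, Add(-5, s)) (Function('B')(s) = Mul(Mul(2, s), Add(-5, s)) = Mul(2, s, Add(-5, s)))
Add(Add(Mul(Mul(-2, 5), Function('t')(-5)), Function('B')(Mul(-14, Pow(-18, -1)))), 337) = Add(Add(Mul(Mul(-2, 5), 4), Mul(2, Mul(-14, Pow(-18, -1)), Add(-5, Mul(-14, Pow(-18, -1))))), 337) = Add(Add(Mul(-10, 4), Mul(2, Mul(-14, Rational(-1, 18)), Add(-5, Mul(-14, Rational(-1, 18))))), 337) = Add(Add(-40, Mul(2, Rational(7, 9), Add(-5, Rational(7, 9)))), 337) = Add(Add(-40, Mul(2, Rational(7, 9), Rational(-38, 9))), 337) = Add(Add(-40, Rational(-532, 81)), 337) = Add(Rational(-3772, 81), 337) = Rational(23525, 81)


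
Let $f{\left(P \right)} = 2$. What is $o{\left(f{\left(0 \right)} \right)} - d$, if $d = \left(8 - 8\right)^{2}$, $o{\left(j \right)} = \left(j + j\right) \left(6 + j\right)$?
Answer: $32$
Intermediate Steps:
$o{\left(j \right)} = 2 j \left(6 + j\right)$
$d = 0$ ($d = 0^{2} = 0$)
$o{\left(f{\left(0 \right)} \right)} - d = 2 \cdot 2 \left(6 + 2\right) - 0 = 2 \cdot 2 \cdot 8 + 0 = 32 + 0 = 32$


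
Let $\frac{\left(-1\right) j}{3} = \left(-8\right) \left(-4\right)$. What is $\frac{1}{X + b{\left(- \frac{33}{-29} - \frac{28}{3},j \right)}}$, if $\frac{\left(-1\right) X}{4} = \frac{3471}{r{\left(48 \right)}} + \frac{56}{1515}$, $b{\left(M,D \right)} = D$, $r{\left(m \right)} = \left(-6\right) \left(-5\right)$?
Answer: $- \frac{1515}{846806} \approx -0.0017891$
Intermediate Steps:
$j = -96$ ($j = - 3 \left(\left(-8\right) \left(-4\right)\right) = \left(-3\right) 32 = -96$)
$r{\left(m \right)} = 30$
$X = - \frac{701366}{1515}$ ($X = - 4 \left(\frac{3471}{30} + \frac{56}{1515}\right) = - 4 \left(3471 \cdot \frac{1}{30} + 56 \cdot \frac{1}{1515}\right) = - 4 \left(\frac{1157}{10} + \frac{56}{1515}\right) = \left(-4\right) \frac{350683}{3030} = - \frac{701366}{1515} \approx -462.95$)
$\frac{1}{X + b{\left(- \frac{33}{-29} - \frac{28}{3},j \right)}} = \frac{1}{- \frac{701366}{1515} - 96} = \frac{1}{- \frac{846806}{1515}} = - \frac{1515}{846806}$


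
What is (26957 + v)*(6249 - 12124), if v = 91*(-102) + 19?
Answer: -103952250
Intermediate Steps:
v = -9263 (v = -9282 + 19 = -9263)
(26957 + v)*(6249 - 12124) = (26957 - 9263)*(6249 - 12124) = 17694*(-5875) = -103952250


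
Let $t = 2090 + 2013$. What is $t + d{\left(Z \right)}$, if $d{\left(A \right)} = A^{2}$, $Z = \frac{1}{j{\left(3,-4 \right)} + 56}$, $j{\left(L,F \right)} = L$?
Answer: $\frac{14282544}{3481} \approx 4103.0$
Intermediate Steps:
$t = 4103$
$Z = \frac{1}{59}$ ($Z = \frac{1}{3 + 56} = \frac{1}{59} \approx 0.016949$)
$t + d{\left(Z \right)} = 4103 + \left(\frac{1}{59}\right)^{2} = 4103 + \frac{1}{3481} = \frac{14282544}{3481}$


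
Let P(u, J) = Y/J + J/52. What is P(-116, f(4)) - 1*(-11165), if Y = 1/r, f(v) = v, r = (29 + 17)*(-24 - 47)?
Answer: 1896187331/169832 ≈ 11165.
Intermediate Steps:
r = -3266 (r = 46*(-71) = -3266)
Y = -1/3266 (Y = 1/(-3266) = -1/3266 ≈ -0.00030618)
P(u, J) = -1/(3266*J) + J/52
P(-116, f(4)) - 1*(-11165) = (-1/3266/4 + (1/52)*4) - 1*(-11165) = (-1/3266*¼ + 1/13) + 11165 = (-1/13064 + 1/13) + 11165 = 13051/169832 + 11165 = 1896187331/169832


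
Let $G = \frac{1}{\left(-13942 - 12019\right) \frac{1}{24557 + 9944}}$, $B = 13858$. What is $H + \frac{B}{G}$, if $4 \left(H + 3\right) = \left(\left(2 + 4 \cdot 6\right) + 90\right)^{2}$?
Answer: $- \frac{243809677}{34501} \approx -7066.7$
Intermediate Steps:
$G = - \frac{34501}{25961}$ ($G = \frac{1}{\left(-25961\right) \frac{1}{34501}} = \frac{1}{- \frac{25961}{34501}} = - \frac{34501}{25961} \approx -1.329$)
$H = 3361$ ($H = -3 + \frac{\left(\left(2 + 4 \cdot 6\right) + 90\right)^{2}}{4} = -3 + \frac{\left(\left(2 + 24\right) + 90\right)^{2}}{4} = -3 + \frac{\left(26 + 90\right)^{2}}{4} = -3 + \frac{116^{2}}{4} = -3 + \frac{1}{4} \cdot 13456 = -3 + 3364 = 3361$)
$H + \frac{B}{G} = 3361 + \frac{13858}{- \frac{34501}{25961}} = 3361 + 13858 \left(- \frac{25961}{34501}\right) = 3361 - \frac{359767538}{34501} = - \frac{243809677}{34501}$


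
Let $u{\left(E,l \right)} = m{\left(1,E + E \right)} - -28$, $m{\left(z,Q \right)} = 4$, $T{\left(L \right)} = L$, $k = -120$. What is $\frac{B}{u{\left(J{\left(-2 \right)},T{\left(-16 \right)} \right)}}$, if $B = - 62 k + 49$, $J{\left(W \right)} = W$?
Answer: $\frac{7489}{32} \approx 234.03$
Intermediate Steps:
$u{\left(E,l \right)} = 32$ ($u{\left(E,l \right)} = 4 - -28 = 4 + 28 = 32$)
$B = 7489$ ($B = \left(-62\right) \left(-120\right) + 49 = 7440 + 49 = 7489$)
$\frac{B}{u{\left(J{\left(-2 \right)},T{\left(-16 \right)} \right)}} = \frac{7489}{32}$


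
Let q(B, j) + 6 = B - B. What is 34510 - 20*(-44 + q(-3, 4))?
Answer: 35510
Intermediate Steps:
q(B, j) = -6 (q(B, j) = -6 + (B - B) = -6 + 0 = -6)
34510 - 20*(-44 + q(-3, 4)) = 34510 - 20*(-44 - 6) = 34510 - 20*(-50) = 34510 - 1*(-1000) = 34510 + 1000 = 35510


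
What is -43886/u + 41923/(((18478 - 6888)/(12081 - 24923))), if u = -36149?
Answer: -9730607618497/209483455 ≈ -46451.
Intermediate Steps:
-43886/u + 41923/(((18478 - 6888)/(12081 - 24923))) = -43886/(-36149) + 41923/(((18478 - 6888)/(12081 - 24923))) = -43886*(-1/36149) + 41923/((11590/(-12842))) = 43886/36149 + 41923/((11590*(-1/12842))) = 43886/36149 + 41923/(-5795/6421) = 43886/36149 + 41923*(-6421/5795) = 43886/36149 - 269187583/5795 = -9730607618497/209483455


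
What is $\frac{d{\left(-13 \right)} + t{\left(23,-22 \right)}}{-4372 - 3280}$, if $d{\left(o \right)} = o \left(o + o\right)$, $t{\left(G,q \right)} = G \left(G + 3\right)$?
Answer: $- \frac{234}{1913} \approx -0.12232$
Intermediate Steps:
$t{\left(G,q \right)} = G \left(3 + G\right)$
$d{\left(o \right)} = 2 o^{2}$ ($d{\left(o \right)} = o 2 o = 2 o^{2}$)
$\frac{d{\left(-13 \right)} + t{\left(23,-22 \right)}}{-4372 - 3280} = \frac{2 \left(-13\right)^{2} + 23 \left(3 + 23\right)}{-4372 - 3280} = \frac{2 \cdot 169 + 23 \cdot 26}{-7652} = \left(338 + 598\right) \left(- \frac{1}{7652}\right) = 936 \left(- \frac{1}{7652}\right) = - \frac{234}{1913}$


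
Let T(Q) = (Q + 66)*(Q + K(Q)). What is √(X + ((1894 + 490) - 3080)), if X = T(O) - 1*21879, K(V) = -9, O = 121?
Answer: I*√1631 ≈ 40.386*I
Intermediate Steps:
T(Q) = (-9 + Q)*(66 + Q) (T(Q) = (Q + 66)*(Q - 9) = (66 + Q)*(-9 + Q) = (-9 + Q)*(66 + Q))
X = -935 (X = (-594 + 121² + 57*121) - 1*21879 = (-594 + 14641 + 6897) - 21879 = 20944 - 21879 = -935)
√(X + ((1894 + 490) - 3080)) = √(-935 + ((1894 + 490) - 3080)) = √(-935 + (2384 - 3080)) = √(-935 - 696) = √(-1631) = I*√1631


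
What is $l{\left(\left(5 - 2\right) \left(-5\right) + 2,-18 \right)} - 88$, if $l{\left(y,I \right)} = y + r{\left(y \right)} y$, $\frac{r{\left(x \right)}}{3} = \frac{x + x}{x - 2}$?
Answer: $- \frac{843}{5} \approx -168.6$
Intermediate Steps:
$r{\left(x \right)} = \frac{6 x}{-2 + x}$ ($r{\left(x \right)} = 3 \frac{x + x}{x - 2} = 3 \frac{2 x}{-2 + x} = \frac{6 x}{-2 + x}$)
$l{\left(y,I \right)} = y + \frac{6 y^{2}}{-2 + y}$ ($l{\left(y,I \right)} = y + \frac{6 y}{-2 + y} y = y + \frac{6 y^{2}}{-2 + y}$)
$l{\left(\left(5 - 2\right) \left(-5\right) + 2,-18 \right)} - 88 = \frac{\left(\left(5 - 2\right) \left(-5\right) + 2\right) \left(-2 + 7 \left(\left(5 - 2\right) \left(-5\right) + 2\right)\right)}{-2 + \left(\left(5 - 2\right) \left(-5\right) + 2\right)} - 88 = \frac{\left(3 \left(-5\right) + 2\right) \left(-2 + 7 \left(3 \left(-5\right) + 2\right)\right)}{-2 + \left(3 \left(-5\right) + 2\right)} - 88 = \frac{\left(-15 + 2\right) \left(-2 + 7 \left(-15 + 2\right)\right)}{-2 + \left(-15 + 2\right)} - 88 = - \frac{13 \left(-2 + 7 \left(-13\right)\right)}{-2 - 13} - 88 = - \frac{13 \left(-2 - 91\right)}{-15} - 88 = \left(-13\right) \left(- \frac{1}{15}\right) \left(-93\right) - 88 = - \frac{403}{5} - 88 = - \frac{843}{5}$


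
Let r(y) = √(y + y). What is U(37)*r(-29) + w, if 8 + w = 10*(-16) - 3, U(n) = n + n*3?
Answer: -171 + 148*I*√58 ≈ -171.0 + 1127.1*I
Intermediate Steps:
U(n) = 4*n (U(n) = n + 3*n = 4*n)
w = -171 (w = -8 + (10*(-16) - 3) = -8 + (-160 - 3) = -8 - 163 = -171)
r(y) = √2*√y (r(y) = √(2*y) = √2*√y)
U(37)*r(-29) + w = (4*37)*(√2*√(-29)) - 171 = 148*(√2*(I*√29)) - 171 = 148*(I*√58) - 171 = 148*I*√58 - 171 = -171 + 148*I*√58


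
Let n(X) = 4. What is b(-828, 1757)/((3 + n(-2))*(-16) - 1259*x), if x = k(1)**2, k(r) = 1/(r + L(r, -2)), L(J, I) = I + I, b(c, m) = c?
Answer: 7452/2267 ≈ 3.2872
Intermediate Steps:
L(J, I) = 2*I
k(r) = 1/(-4 + r) (k(r) = 1/(r + 2*(-2)) = 1/(r - 4) = 1/(-4 + r))
x = 1/9 (x = (1/(-4 + 1))**2 = (1/(-3))**2 = (-1/3)**2 = 1/9 ≈ 0.11111)
b(-828, 1757)/((3 + n(-2))*(-16) - 1259*x) = -828/((3 + 4)*(-16) - 1259*1/9) = -828/(7*(-16) - 1259/9) = -828/(-112 - 1259/9) = -828/(-2267/9) = -828*(-9/2267) = 7452/2267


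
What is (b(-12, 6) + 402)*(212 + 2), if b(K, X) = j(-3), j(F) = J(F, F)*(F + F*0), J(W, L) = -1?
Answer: 86670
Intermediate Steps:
j(F) = -F (j(F) = -(F + F*0) = -(F + 0) = -F)
b(K, X) = 3 (b(K, X) = -1*(-3) = 3)
(b(-12, 6) + 402)*(212 + 2) = (3 + 402)*(212 + 2) = 405*214 = 86670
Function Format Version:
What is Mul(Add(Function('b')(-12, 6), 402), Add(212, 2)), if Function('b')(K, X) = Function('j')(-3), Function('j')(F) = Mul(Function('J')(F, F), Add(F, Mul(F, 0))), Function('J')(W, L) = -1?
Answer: 86670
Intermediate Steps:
Function('j')(F) = Mul(-1, F) (Function('j')(F) = Mul(-1, Add(F, Mul(F, 0))) = Mul(-1, Add(F, 0)) = Mul(-1, F))
Function('b')(K, X) = 3 (Function('b')(K, X) = Mul(-1, -3) = 3)
Mul(Add(Function('b')(-12, 6), 402), Add(212, 2)) = Mul(Add(3, 402), Add(212, 2)) = Mul(405, 214) = 86670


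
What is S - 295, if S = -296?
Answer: -591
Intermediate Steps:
S - 295 = -296 - 295 = -591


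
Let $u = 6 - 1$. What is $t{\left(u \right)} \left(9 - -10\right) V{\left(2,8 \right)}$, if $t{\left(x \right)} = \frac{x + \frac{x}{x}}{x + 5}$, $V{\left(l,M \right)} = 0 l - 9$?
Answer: $- \frac{513}{5} \approx -102.6$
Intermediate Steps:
$V{\left(l,M \right)} = -9$ ($V{\left(l,M \right)} = 0 - 9 = -9$)
$u = 5$ ($u = 6 - 1 = 5$)
$t{\left(x \right)} = \frac{1 + x}{5 + x}$ ($t{\left(x \right)} = \frac{x + 1}{5 + x} = \frac{1 + x}{5 + x}$)
$t{\left(u \right)} \left(9 - -10\right) V{\left(2,8 \right)} = \frac{1 + 5}{5 + 5} \left(9 - -10\right) \left(-9\right) = \frac{1}{10} \cdot 6 \left(9 + 10\right) \left(-9\right) = \frac{1}{10} \cdot 6 \cdot 19 \left(-9\right) = \frac{3}{5} \cdot 19 \left(-9\right) = \frac{57}{5} \left(-9\right) = - \frac{513}{5}$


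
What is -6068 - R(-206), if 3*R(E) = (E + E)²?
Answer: -187948/3 ≈ -62649.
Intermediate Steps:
R(E) = 4*E²/3 (R(E) = (E + E)²/3 = (2*E)²/3 = (4*E²)/3 = 4*E²/3)
-6068 - R(-206) = -6068 - 4*(-206)²/3 = -6068 - 4*42436/3 = -6068 - 1*169744/3 = -6068 - 169744/3 = -187948/3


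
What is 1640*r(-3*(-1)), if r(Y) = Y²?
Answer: 14760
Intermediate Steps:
1640*r(-3*(-1)) = 1640*(-3*(-1))² = 1640*3² = 1640*9 = 14760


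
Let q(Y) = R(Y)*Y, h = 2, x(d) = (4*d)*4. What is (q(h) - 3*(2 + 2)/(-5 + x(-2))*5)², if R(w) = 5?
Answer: 184900/1369 ≈ 135.06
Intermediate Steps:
x(d) = 16*d
q(Y) = 5*Y
(q(h) - 3*(2 + 2)/(-5 + x(-2))*5)² = (5*2 - 3*(2 + 2)/(-5 + 16*(-2))*5)² = (10 - 12/(-5 - 32)*5)² = (10 - 12/(-37)*5)² = (10 - 12*(-1)/37*5)² = (10 - 3*(-4/37)*5)² = (10 + (12/37)*5)² = (10 + 60/37)² = (430/37)² = 184900/1369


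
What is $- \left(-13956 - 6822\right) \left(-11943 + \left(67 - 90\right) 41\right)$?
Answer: $-267745308$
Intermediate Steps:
$- \left(-13956 - 6822\right) \left(-11943 + \left(67 - 90\right) 41\right) = - \left(-20778\right) \left(-11943 - 943\right) = - \left(-20778\right) \left(-12886\right) = \left(-1\right) 267745308 = -267745308$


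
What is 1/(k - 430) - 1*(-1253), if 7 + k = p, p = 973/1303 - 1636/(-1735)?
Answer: 1233085341461/984108222 ≈ 1253.0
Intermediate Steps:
p = 3819863/2260705 (p = 973*(1/1303) - 1636*(-1/1735) = 973/1303 + 1636/1735 = 3819863/2260705 ≈ 1.6897)
k = -12005072/2260705 (k = -7 + 3819863/2260705 = -12005072/2260705 ≈ -5.3103)
1/(k - 430) - 1*(-1253) = 1/(-12005072/2260705 - 430) - 1*(-1253) = 1/(-984108222/2260705) + 1253 = -2260705/984108222 + 1253 = 1233085341461/984108222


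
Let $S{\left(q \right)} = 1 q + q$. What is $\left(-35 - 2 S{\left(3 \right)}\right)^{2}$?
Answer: $2209$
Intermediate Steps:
$S{\left(q \right)} = 2 q$ ($S{\left(q \right)} = q + q = 2 q$)
$\left(-35 - 2 S{\left(3 \right)}\right)^{2} = \left(-35 - 2 \cdot 2 \cdot 3\right)^{2} = \left(-35 - 12\right)^{2} = \left(-47\right)^{2} = 2209$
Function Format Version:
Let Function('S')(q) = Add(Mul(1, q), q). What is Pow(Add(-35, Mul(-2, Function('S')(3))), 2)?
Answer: 2209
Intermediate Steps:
Function('S')(q) = Mul(2, q) (Function('S')(q) = Add(q, q) = Mul(2, q))
Pow(Add(-35, Mul(-2, Function('S')(3))), 2) = Pow(Add(-35, Mul(-2, Mul(2, 3))), 2) = Pow(Add(-35, Mul(-2, 6)), 2) = Pow(Add(-35, -12), 2) = Pow(-47, 2) = 2209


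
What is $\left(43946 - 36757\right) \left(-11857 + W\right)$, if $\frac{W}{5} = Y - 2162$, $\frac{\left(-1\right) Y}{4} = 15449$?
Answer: $-2384210283$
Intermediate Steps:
$Y = -61796$ ($Y = \left(-4\right) 15449 = -61796$)
$W = -319790$ ($W = 5 \left(-61796 - 2162\right) = 5 \left(-63958\right) = -319790$)
$\left(43946 - 36757\right) \left(-11857 + W\right) = \left(43946 - 36757\right) \left(-11857 - 319790\right) = 7189 \left(-331647\right) = -2384210283$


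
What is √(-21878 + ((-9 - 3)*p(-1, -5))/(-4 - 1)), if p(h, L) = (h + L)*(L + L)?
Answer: I*√21734 ≈ 147.42*I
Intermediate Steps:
p(h, L) = 2*L*(L + h) (p(h, L) = (L + h)*(2*L) = 2*L*(L + h))
√(-21878 + ((-9 - 3)*p(-1, -5))/(-4 - 1)) = √(-21878 + ((-9 - 3)*(2*(-5)*(-5 - 1)))/(-4 - 1)) = √(-21878 - 24*(-5)*(-6)/(-5)) = √(-21878 - 12*60*(-⅕)) = √(-21878 - 720*(-⅕)) = √(-21878 + 144) = √(-21734) = I*√21734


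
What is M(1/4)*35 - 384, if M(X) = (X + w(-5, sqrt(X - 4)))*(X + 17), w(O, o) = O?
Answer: -52029/16 ≈ -3251.8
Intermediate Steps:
M(X) = (-5 + X)*(17 + X) (M(X) = (X - 5)*(X + 17) = (-5 + X)*(17 + X))
M(1/4)*35 - 384 = (-85 + (1/4)**2 + 12/4)*35 - 384 = (-85 + (1/4)**2 + 12*(1/4))*35 - 384 = (-85 + 1/16 + 3)*35 - 384 = -1311/16*35 - 384 = -45885/16 - 384 = -52029/16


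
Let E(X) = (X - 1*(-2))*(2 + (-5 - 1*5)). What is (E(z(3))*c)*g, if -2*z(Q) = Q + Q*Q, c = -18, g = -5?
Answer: 2880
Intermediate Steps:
z(Q) = -Q/2 - Q²/2 (z(Q) = -(Q + Q*Q)/2 = -(Q + Q²)/2 = -Q/2 - Q²/2)
E(X) = -16 - 8*X (E(X) = (X + 2)*(2 + (-5 - 5)) = (2 + X)*(2 - 10) = (2 + X)*(-8) = -16 - 8*X)
(E(z(3))*c)*g = ((-16 - (-4)*3*(1 + 3))*(-18))*(-5) = ((-16 - (-4)*3*4)*(-18))*(-5) = ((-16 - 8*(-6))*(-18))*(-5) = ((-16 + 48)*(-18))*(-5) = (32*(-18))*(-5) = -576*(-5) = 2880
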